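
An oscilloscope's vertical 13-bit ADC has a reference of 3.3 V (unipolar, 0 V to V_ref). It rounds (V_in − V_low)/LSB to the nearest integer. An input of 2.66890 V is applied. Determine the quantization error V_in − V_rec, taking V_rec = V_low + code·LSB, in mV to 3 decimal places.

Step size: 3.3 V ÷ 2^13 = 402.83 µV.
Scaled input = 6625.3421 LSBs, so code = 6625.
V_rec = 0 + 6625·0.000402832 = 2.6687622 V.
Error = 2.66890 − 2.6687622 = 0.000137793 V = 0.138 mV.

0.138 mV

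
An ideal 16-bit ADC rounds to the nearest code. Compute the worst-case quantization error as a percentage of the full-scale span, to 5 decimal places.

0.00076 %

Rounding → worst-case error = ½ LSB = V_FS/2^17, so 100/131072 = 0.000762939 % of full scale.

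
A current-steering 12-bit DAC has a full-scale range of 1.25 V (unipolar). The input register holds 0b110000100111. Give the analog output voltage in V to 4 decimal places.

0.9494 V

LSB = 1.25 V / 2^12 = 305.18 µV.
Code 0b110000100111 = 3111 decimal.
V_out = 0 + 3111 × 0.000305176 V = 0.949402 V.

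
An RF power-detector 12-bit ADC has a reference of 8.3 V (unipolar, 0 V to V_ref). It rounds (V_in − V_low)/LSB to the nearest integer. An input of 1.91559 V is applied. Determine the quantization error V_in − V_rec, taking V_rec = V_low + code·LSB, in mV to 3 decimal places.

0.673 mV

Step size: 8.3 V ÷ 2^12 = 2.026 mV.
(V_in − V_low)/LSB = (1.91559 − 0)/0.00202637 = 945.3321 → code 945 (round).
Code 945 maps back to 0 + 945×0.00202637 V = 1.914917 V.
Error = 1.91559 − 1.914917 = 0.000673008 V = 0.673 mV.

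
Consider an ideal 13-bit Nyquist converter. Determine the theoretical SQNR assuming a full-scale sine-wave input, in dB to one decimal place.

SNR ≈ 6.02·N + 1.76 dB = 6.02·13 + 1.76 = 80.02 dB.

80.0 dB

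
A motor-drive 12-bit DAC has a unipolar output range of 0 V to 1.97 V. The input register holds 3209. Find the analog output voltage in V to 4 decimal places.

LSB = 1.97 V / 2^12 = 480.96 µV.
V_out = 0 + 3209 × 0.000480957 V = 1.54339 V.

1.5434 V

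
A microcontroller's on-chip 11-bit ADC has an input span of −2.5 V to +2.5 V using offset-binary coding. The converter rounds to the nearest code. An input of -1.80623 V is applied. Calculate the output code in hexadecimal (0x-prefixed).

LSB = 5 V / 2048 = 2.441 mV.
Input sits at 284.168 steps above V_low.
round(284.168) = 284.
In hexadecimal (0x-prefixed): 0x11C.

code 0x11C (decimal 284)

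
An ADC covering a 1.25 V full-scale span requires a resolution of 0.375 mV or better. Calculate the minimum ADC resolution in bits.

12 bits

Number of steps required ≥ 1.25 V / 0.375 mV = 3333.33.
Need 2^N ≥ 3333.33; 2^11 = 2048, 2^12 = 4096.
Minimum N = 12.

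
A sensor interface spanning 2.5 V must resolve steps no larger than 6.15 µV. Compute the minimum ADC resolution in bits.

Number of steps required ≥ 2.5 V / 6.15 µV = 406504.07.
Need 2^N ≥ 406504.07; 2^18 = 262144, 2^19 = 524288.
Minimum N = 19.

19 bits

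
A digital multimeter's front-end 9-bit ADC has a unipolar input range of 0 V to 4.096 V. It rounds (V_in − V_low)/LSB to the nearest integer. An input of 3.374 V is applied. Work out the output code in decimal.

code 422

LSB = 4.096 V / 512 = 8.000 mV.
(3.374 − 0) / 0.008 = 421.750 LSBs.
round(421.750) = 422.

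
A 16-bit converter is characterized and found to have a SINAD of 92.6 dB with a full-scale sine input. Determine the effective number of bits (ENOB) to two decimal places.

15.09 bits

ENOB = (SINAD − 1.76) / 6.02 = (92.6 − 1.76)/6.02 = 15.090.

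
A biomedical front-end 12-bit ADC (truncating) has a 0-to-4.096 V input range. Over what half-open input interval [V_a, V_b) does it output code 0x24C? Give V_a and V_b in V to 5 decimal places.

LSB = 4.096/2^12 = 1.000 mV.
Code 0x24C = 588 decimal.
V_a = V_low + 588·LSB = 0.588 V; V_b = V_low + 589·LSB = 0.589 V.

[0.58800 V, 0.58900 V)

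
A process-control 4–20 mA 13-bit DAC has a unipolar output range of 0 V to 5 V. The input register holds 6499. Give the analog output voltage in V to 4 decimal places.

LSB = 5 V / 2^13 = 0.610 mV.
V_out = 0 + 6499 × 0.000610352 V = 3.96667 V.

3.9667 V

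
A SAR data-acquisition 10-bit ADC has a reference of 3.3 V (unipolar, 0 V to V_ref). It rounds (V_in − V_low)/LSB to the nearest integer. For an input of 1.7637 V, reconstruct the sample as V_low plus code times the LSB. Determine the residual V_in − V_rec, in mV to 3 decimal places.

0.907 mV

LSB = 3.3/2^10 = 3.223 mV.
Scaled input = 547.2815 LSBs, so code = 547.
V_rec = 0 + 547·0.00322266 = 1.762793 V.
Error = 1.7637 − 1.762793 = 0.000907031 V = 0.907 mV.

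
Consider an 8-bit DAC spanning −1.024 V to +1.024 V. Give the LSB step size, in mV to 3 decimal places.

8.000 mV

Full-scale span = 2.048 V.
LSB = 2.048 / 2^8 = 2.048 / 256 = 0.008 V = 8.000 mV.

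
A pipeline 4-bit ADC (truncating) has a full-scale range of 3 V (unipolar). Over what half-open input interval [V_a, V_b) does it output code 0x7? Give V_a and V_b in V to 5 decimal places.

LSB = 3/2^4 = 187.500 mV.
Code 0x7 = 7 decimal.
V_a = V_low + 7·LSB = 1.3125 V; V_b = V_low + 8·LSB = 1.5 V.

[1.31250 V, 1.50000 V)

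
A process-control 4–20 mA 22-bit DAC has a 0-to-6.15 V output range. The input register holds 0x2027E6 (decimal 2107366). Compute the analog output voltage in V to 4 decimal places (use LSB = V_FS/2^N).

LSB = 6.15 V / 2^22 = 1.47 µV.
Code 0x2027E6 = 2107366 decimal.
V_out = 0 + 2107366 × 1.46627e-06 V = 3.08998 V.

3.0900 V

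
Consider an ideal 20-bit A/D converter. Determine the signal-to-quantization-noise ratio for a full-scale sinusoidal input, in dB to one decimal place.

122.2 dB

SNR ≈ 6.02·N + 1.76 dB = 6.02·20 + 1.76 = 122.16 dB.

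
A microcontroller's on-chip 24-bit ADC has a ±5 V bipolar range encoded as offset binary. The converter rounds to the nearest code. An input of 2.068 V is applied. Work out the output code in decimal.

code 11858136

With 16777216 levels over 10 V, one step is 0.60 µV.
Input sits at 11858136.269 steps above V_low.
round(11858136.269) = 11858136.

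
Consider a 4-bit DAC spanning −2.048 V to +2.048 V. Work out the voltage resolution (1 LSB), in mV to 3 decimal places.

Full-scale span = 4.096 V.
LSB = 4.096 / 2^4 = 4.096 / 16 = 0.256 V = 256.000 mV.

256.000 mV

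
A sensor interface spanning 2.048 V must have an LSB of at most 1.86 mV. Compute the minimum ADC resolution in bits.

11 bits

Number of steps required ≥ 2.048 V / 1.86 mV = 1101.08.
Need 2^N ≥ 1101.08; 2^10 = 1024, 2^11 = 2048.
Minimum N = 11.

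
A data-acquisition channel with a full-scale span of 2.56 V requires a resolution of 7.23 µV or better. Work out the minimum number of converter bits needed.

Number of steps required ≥ 2.56 V / 7.23 µV = 354080.22.
Need 2^N ≥ 354080.22; 2^18 = 262144, 2^19 = 524288.
Minimum N = 19.

19 bits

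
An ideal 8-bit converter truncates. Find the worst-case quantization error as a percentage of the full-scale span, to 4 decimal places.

0.3906 %

Truncating → worst-case error = 1 LSB = V_FS/2^8, so 100/256 = 0.390625 % of full scale.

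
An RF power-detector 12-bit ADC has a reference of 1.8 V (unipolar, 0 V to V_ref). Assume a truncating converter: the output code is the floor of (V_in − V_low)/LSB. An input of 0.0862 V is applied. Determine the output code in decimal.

LSB = 1.8 V / 4096 = 439.45 µV.
(V_in − V_low)/LSB = (0.0862 − 0) / 0.000439453 = 196.153.
⌊·⌋(196.153) = 196.

code 196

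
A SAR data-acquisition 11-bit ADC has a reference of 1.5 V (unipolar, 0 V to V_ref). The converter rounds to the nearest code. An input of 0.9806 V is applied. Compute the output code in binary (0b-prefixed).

code 0b10100111011 (decimal 1339)

Full-scale span = 1.5 V; LSB = 1.5/2^11 = 0.732 mV.
Input sits at 1338.846 steps above V_low.
Round → code 1339.
In binary (0b-prefixed): 0b10100111011.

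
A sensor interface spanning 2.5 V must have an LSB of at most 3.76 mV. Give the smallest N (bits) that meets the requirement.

10 bits

Number of steps required ≥ 2.5 V / 3.76 mV = 664.89.
Need 2^N ≥ 664.89; 2^9 = 512, 2^10 = 1024.
Minimum N = 10.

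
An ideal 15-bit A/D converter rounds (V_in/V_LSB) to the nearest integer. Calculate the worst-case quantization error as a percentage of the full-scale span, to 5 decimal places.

0.00153 %

Rounding → worst-case error = ½ LSB = V_FS/2^16, so 100/65536 = 0.00152588 % of full scale.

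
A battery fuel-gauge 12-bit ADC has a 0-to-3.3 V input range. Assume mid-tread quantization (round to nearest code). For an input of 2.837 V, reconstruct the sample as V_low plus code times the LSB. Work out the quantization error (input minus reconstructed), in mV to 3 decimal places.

LSB = 3.3/2^12 = 0.806 mV.
(V_in − V_low)/LSB = (2.837 − 0)/0.000805664 = 3521.3188 → code 3521 (round).
V_rec = 0 + 3521·0.000805664 = 2.8367432 V.
Error = 2.837 − 2.8367432 = 0.000256836 V = 0.257 mV.

0.257 mV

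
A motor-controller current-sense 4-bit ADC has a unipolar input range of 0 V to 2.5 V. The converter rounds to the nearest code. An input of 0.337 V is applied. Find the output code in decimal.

Full-scale span = 2.5 V; LSB = 2.5/2^4 = 156.250 mV.
(0.337 − 0) / 0.15625 = 2.157 LSBs.
So the output code is 2.

code 2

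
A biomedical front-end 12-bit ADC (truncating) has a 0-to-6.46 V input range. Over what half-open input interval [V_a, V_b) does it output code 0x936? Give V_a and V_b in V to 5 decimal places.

LSB = 6.46/2^12 = 1.577 mV.
Code 0x936 = 2358 decimal.
V_a = V_low + 2358·LSB = 3.71892 V; V_b = V_low + 2359·LSB = 3.72049 V.

[3.71892 V, 3.72049 V)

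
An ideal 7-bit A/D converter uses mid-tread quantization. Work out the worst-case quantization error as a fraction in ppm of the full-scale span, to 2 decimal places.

Rounding → worst-case error = ½ LSB = V_FS/2^8, so 1e+06/256 = 3906.25 ppm of full scale.

3906.25 ppm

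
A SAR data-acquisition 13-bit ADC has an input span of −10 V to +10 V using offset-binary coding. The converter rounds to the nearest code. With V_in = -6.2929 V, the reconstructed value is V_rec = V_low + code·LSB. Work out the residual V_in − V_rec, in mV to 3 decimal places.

1.045 mV

LSB = 20/2^13 = 2.441 mV.
(-6.2929 − (−10))/0.00244141 = 1518.4282; round gives code 1518.
V_rec = (−10) + 1518·0.00244141 = -6.2939453 V.
Error = -6.2929 − (−6.2939453) = 0.00104531 V = 1.045 mV.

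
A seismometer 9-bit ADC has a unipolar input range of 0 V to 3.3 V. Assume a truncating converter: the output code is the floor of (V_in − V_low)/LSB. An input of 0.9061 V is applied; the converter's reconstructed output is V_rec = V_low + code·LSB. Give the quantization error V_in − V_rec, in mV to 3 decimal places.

3.756 mV

LSB = 3.3/2^9 = 6.445 mV.
Scaled input = 140.5828 LSBs, so code = 140.
Code 140 maps back to 0 + 140×0.00644531 V = 0.90234375 V.
Difference: 0.00375625 V → 3.756 mV.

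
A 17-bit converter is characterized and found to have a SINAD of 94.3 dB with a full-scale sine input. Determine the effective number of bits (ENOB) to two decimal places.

ENOB = (SINAD − 1.76) / 6.02 = (94.3 − 1.76)/6.02 = 15.372.

15.37 bits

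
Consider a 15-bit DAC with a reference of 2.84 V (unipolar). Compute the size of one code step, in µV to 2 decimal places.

Full-scale span = 2.84 V.
LSB = 2.84 / 2^15 = 2.84 / 32768 = 8.66699e-05 V = 86.67 µV.

86.67 µV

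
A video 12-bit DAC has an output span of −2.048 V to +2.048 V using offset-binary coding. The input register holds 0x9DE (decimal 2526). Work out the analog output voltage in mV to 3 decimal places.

LSB = 4.096 V / 2^12 = 1.000 mV.
Code 0x9DE = 2526 decimal.
V_out = (−2.048) + 2526 × 0.001 V = 0.478 V.
= 478.000 mV.

478.000 mV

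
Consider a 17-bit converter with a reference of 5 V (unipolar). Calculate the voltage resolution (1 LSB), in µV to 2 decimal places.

Full-scale span = 5 V.
LSB = 5 / 2^17 = 5 / 131072 = 3.8147e-05 V = 38.15 µV.

38.15 µV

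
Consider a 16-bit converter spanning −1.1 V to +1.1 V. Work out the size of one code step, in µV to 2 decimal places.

33.57 µV

Full-scale span = 2.2 V.
LSB = 2.2 / 2^16 = 2.2 / 65536 = 3.35693e-05 V = 33.57 µV.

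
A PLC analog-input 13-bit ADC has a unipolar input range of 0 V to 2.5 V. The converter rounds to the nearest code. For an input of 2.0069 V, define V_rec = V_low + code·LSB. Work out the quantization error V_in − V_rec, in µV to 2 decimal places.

One LSB is 2.5 V / 8192 = 305.18 µV.
Scaled input = 6576.2099 LSBs, so code = 6576.
Code 6576 maps back to 0 + 6576×0.000305176 V = 2.0068359 V.
Difference: 6.40625e-05 V → 64.06 µV.

64.06 µV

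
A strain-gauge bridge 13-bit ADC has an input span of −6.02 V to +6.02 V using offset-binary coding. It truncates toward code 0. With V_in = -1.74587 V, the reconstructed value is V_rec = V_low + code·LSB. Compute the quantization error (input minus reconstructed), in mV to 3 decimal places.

One LSB is 12.04 V / 8192 = 1.470 mV.
(-1.74587 − (−6.02))/0.00146973 = 2908.1124; ⌊·⌋ gives code 2908.
Reconstructed: -1.7460352 V.
Difference: 0.000165156 V → 0.165 mV.

0.165 mV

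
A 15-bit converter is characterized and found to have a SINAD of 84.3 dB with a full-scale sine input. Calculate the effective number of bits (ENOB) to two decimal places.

ENOB = (SINAD − 1.76) / 6.02 = (84.3 − 1.76)/6.02 = 13.711.

13.71 bits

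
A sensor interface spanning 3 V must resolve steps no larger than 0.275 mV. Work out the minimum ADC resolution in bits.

Number of steps required ≥ 3 V / 0.275 mV = 10909.09.
Need 2^N ≥ 10909.09; 2^13 = 8192, 2^14 = 16384.
Minimum N = 14.

14 bits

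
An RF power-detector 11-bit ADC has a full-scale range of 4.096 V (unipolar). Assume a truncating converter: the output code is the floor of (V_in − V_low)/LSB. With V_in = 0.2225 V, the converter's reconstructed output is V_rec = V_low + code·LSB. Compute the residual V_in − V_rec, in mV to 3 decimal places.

0.500 mV

One LSB is 4.096 V / 2048 = 2.000 mV.
Scaled input = 111.2500 LSBs, so code = 111.
V_rec = 0 + 111·0.002 = 0.222 V.
Error = 0.2225 − 0.222 = 0.0005 V = 0.500 mV.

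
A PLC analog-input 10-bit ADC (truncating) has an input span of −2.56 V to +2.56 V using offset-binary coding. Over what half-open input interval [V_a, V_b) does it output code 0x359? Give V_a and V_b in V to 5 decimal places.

LSB = 5.12/2^10 = 5.000 mV.
Code 0x359 = 857 decimal.
V_a = V_low + 857·LSB = 1.725 V; V_b = V_low + 858·LSB = 1.73 V.

[1.72500 V, 1.73000 V)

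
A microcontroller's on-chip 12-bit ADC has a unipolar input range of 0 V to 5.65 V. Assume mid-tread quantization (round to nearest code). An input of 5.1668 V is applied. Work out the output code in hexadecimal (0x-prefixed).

code 0xEA2 (decimal 3746)

LSB = 5.65 V / 4096 = 1.379 mV.
Input sits at 3745.701 steps above V_low.
Round → code 3746.
In hexadecimal (0x-prefixed): 0xEA2.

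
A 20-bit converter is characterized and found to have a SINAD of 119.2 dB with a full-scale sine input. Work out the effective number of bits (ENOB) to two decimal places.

19.51 bits

ENOB = (SINAD − 1.76) / 6.02 = (119.2 − 1.76)/6.02 = 19.508.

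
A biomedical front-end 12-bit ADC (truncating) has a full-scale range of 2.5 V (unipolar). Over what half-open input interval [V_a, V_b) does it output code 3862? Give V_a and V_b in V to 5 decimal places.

LSB = 2.5/2^12 = 0.610 mV.
V_a = V_low + 3862·LSB = 2.35718 V; V_b = V_low + 3863·LSB = 2.35779 V.

[2.35718 V, 2.35779 V)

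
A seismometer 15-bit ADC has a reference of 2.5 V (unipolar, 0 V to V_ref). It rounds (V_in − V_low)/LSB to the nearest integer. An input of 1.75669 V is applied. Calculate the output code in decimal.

code 23025

LSB = 2.5 V / 32768 = 76.29 µV.
Input sits at 23025.287 steps above V_low.
So the output code is 23025.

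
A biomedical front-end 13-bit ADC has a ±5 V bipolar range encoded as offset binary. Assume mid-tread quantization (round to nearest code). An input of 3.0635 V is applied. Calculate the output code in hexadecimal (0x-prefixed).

LSB = 10 V / 8192 = 1.221 mV.
Input sits at 6605.619 steps above V_low.
round(6605.619) = 6606.
In hexadecimal (0x-prefixed): 0x19CE.

code 0x19CE (decimal 6606)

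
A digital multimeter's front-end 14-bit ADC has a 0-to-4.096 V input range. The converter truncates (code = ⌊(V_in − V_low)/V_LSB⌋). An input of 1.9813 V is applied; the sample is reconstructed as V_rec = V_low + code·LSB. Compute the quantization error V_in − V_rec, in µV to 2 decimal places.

50.00 µV

Step size: 4.096 V ÷ 2^14 = 250.00 µV.
(V_in − V_low)/LSB = (1.9813 − 0)/0.00025 = 7925.2000 → code 7925 (floor).
V_rec = 0 + 7925·0.00025 = 1.98125 V.
V_in − V_rec = 5e-05 V = 50.00 µV.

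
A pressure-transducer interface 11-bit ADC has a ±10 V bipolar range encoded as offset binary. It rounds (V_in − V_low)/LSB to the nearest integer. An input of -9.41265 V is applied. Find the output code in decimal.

With 2048 levels over 20 V, one step is 9.766 mV.
(-9.41265 − (−10)) / 0.00976562 = 60.145 LSBs.
So the output code is 60.

code 60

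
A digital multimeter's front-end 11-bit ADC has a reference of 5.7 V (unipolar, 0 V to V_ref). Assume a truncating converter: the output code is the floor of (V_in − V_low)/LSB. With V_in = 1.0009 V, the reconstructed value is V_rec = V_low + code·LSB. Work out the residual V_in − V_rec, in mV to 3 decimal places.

1.730 mV

Step size: 5.7 V ÷ 2^11 = 2.783 mV.
(1.0009 − 0)/0.0027832 = 359.6216; ⌊·⌋ gives code 359.
Code 359 maps back to 0 + 359×0.0027832 V = 0.99916992 V.
Difference: 0.00173008 V → 1.730 mV.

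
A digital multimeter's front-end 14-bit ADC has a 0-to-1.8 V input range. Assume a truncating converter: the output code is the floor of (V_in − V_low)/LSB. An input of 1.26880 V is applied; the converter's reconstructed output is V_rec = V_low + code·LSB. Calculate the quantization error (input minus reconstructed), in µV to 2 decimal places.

98.83 µV

Step size: 1.8 V ÷ 2^14 = 109.86 µV.
(V_in − V_low)/LSB = (1.26880 − 0)/0.000109863 = 11548.8996 → code 11548 (floor).
V_rec = 0 + 11548·0.000109863 = 1.2687012 V.
V_in − V_rec = 9.88281e-05 V = 98.83 µV.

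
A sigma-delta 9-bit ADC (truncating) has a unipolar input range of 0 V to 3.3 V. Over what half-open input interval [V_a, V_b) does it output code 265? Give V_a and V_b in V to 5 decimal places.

LSB = 3.3/2^9 = 6.445 mV.
V_a = V_low + 265·LSB = 1.70801 V; V_b = V_low + 266·LSB = 1.71445 V.

[1.70801 V, 1.71445 V)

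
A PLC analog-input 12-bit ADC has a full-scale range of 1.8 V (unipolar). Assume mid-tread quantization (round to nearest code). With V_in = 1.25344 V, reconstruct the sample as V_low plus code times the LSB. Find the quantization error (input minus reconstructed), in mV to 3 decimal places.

0.120 mV

Step size: 1.8 V ÷ 2^12 = 439.45 µV.
(V_in − V_low)/LSB = (1.25344 − 0)/0.000439453 = 2852.2724 → code 2852 (round).
Code 2852 maps back to 0 + 2852×0.000439453 V = 1.2533203 V.
Error = 1.25344 − 1.2533203 = 0.000119688 V = 0.120 mV.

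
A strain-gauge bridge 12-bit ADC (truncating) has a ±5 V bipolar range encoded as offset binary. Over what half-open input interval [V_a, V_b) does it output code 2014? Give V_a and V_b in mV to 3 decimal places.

[-83.008 mV, -80.566 mV)

LSB = 10/2^12 = 2.441 mV.
V_a = V_low + 2014·LSB = -0.0830078 V; V_b = V_low + 2015·LSB = -0.0805664 V.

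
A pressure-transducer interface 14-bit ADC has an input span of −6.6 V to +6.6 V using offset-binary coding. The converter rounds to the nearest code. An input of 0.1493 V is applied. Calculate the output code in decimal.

LSB = 13.2 V / 16384 = 0.806 mV.
(V_in − V_low)/LSB = (0.1493 − (−6.6)) / 0.000805664 = 8377.313.
So the output code is 8377.

code 8377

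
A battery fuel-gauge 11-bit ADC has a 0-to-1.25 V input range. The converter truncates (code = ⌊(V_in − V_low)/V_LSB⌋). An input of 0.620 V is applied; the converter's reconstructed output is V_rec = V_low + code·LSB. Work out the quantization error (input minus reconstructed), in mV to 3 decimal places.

LSB = 1.25/2^11 = 0.610 mV.
(V_in − V_low)/LSB = (0.620 − 0)/0.000610352 = 1015.8080 → code 1015 (floor).
Code 1015 maps back to 0 + 1015×0.000610352 V = 0.61950684 V.
Error = 0.620 − 0.61950684 = 0.000493164 V = 0.493 mV.

0.493 mV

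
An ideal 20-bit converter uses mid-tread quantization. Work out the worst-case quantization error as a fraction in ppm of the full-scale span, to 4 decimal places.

Rounding → worst-case error = ½ LSB = V_FS/2^21, so 1e+06/2097152 = 0.476837 ppm of full scale.

0.4768 ppm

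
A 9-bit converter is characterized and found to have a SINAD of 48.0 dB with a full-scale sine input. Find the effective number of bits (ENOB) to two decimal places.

7.68 bits

ENOB = (SINAD − 1.76) / 6.02 = (48.0 − 1.76)/6.02 = 7.681.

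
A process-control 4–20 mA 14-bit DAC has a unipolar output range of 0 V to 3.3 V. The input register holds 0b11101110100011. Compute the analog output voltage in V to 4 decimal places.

LSB = 3.3 V / 2^14 = 201.42 µV.
Code 0b11101110100011 = 15267 decimal.
V_out = 0 + 15267 × 0.000201416 V = 3.07502 V.

3.0750 V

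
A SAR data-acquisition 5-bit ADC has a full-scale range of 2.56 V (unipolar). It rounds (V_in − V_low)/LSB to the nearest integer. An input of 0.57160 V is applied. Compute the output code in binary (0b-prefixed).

code 0b111 (decimal 7)

With 32 levels over 2.56 V, one step is 80.000 mV.
(V_in − V_low)/LSB = (0.57160 − 0) / 0.08 = 7.145.
round(7.145) = 7.
In binary (0b-prefixed): 0b111.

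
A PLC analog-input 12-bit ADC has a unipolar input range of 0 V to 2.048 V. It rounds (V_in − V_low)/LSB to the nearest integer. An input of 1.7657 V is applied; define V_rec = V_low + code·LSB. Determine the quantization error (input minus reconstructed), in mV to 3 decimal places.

Step size: 2.048 V ÷ 2^12 = 0.500 mV.
Scaled input = 3531.4000 LSBs, so code = 3531.
V_rec = 0 + 3531·0.0005 = 1.7655 V.
Error = 1.7657 − 1.7655 = 0.0002 V = 0.200 mV.

0.200 mV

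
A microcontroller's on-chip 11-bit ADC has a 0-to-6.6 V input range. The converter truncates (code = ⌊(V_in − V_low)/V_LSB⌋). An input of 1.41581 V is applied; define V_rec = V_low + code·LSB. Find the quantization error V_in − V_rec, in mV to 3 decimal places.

One LSB is 6.6 V / 2048 = 3.223 mV.
(1.41581 − 0)/0.00322266 = 439.3301; ⌊·⌋ gives code 439.
Reconstructed: 1.4147461 V.
Difference: 0.00106391 V → 1.064 mV.

1.064 mV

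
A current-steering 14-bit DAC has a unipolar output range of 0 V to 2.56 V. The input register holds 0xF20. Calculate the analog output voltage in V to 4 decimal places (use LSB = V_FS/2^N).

LSB = 2.56 V / 2^14 = 156.25 µV.
Code 0xF20 = 3872 decimal.
V_out = 0 + 3872 × 0.00015625 V = 0.605 V.

0.6050 V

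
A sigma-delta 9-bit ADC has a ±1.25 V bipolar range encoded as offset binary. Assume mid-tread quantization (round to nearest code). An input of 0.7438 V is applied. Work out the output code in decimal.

With 512 levels over 2.5 V, one step is 4.883 mV.
(V_in − V_low)/LSB = (0.7438 − (−1.25)) / 0.00488281 = 408.330.
So the output code is 408.

code 408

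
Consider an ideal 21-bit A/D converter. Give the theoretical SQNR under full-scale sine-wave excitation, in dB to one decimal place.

SNR ≈ 6.02·N + 1.76 dB = 6.02·21 + 1.76 = 128.18 dB.

128.2 dB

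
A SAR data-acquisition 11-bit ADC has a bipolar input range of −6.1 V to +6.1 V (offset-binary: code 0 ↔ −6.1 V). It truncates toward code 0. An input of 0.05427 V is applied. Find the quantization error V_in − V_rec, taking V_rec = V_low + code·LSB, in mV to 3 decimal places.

Step size: 12.2 V ÷ 2^11 = 5.957 mV.
Scaled input = 1033.1102 LSBs, so code = 1033.
Code 1033 maps back to (−6.1) + 1033×0.00595703 V = 0.053613281 V.
Error = 0.05427 − 0.053613281 = 0.000656719 V = 0.657 mV.

0.657 mV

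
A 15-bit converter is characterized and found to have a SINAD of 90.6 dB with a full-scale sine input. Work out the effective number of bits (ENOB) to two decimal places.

ENOB = (SINAD − 1.76) / 6.02 = (90.6 − 1.76)/6.02 = 14.757.

14.76 bits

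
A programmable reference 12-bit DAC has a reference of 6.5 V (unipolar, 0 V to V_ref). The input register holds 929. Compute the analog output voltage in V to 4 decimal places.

LSB = 6.5 V / 2^12 = 1.587 mV.
V_out = 0 + 929 × 0.00158691 V = 1.47424 V.

1.4742 V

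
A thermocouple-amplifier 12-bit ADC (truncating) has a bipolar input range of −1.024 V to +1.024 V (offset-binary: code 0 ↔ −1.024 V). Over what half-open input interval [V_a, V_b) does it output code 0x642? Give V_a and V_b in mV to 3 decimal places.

LSB = 2.048/2^12 = 0.500 mV.
Code 0x642 = 1602 decimal.
V_a = V_low + 1602·LSB = -0.223 V; V_b = V_low + 1603·LSB = -0.2225 V.

[-223.000 mV, -222.500 mV)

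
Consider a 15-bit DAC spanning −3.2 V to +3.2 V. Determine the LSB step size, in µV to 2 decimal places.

195.31 µV

Full-scale span = 6.4 V.
LSB = 6.4 / 2^15 = 6.4 / 32768 = 0.000195313 V = 195.31 µV.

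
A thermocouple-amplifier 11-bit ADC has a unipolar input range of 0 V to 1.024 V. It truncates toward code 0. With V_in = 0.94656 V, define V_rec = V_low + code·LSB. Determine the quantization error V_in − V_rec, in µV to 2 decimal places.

LSB = 1.024/2^11 = 0.500 mV.
Scaled input = 1893.1200 LSBs, so code = 1893.
Reconstructed: 0.9465 V.
Difference: 6e-05 V → 60.00 µV.

60.00 µV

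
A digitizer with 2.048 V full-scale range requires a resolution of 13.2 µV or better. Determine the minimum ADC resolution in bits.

Number of steps required ≥ 2.048 V / 13.2 µV = 155151.52.
Need 2^N ≥ 155151.52; 2^17 = 131072, 2^18 = 262144.
Minimum N = 18.

18 bits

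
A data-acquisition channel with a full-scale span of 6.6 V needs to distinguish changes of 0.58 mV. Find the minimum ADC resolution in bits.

14 bits

Number of steps required ≥ 6.6 V / 0.58 mV = 11379.31.
Need 2^N ≥ 11379.31; 2^13 = 8192, 2^14 = 16384.
Minimum N = 14.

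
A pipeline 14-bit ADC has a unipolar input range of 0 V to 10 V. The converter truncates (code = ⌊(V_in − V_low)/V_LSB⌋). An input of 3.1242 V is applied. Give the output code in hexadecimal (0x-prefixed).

code 0x13FE (decimal 5118)

With 16384 levels over 10 V, one step is 0.610 mV.
(V_in − V_low)/LSB = (3.1242 − 0) / 0.000610352 = 5118.689.
So the output code is 5118.
In hexadecimal (0x-prefixed): 0x13FE.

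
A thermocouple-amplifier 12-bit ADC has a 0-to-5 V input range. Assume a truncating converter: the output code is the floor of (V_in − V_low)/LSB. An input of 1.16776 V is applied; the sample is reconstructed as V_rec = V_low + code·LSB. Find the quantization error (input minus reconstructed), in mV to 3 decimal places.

One LSB is 5 V / 4096 = 1.221 mV.
Scaled input = 956.6290 LSBs, so code = 956.
Code 956 maps back to 0 + 956×0.0012207 V = 1.1669922 V.
V_in − V_rec = 0.000767813 V = 0.768 mV.

0.768 mV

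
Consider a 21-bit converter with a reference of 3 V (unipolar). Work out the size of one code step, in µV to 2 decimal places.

1.43 µV

Full-scale span = 3 V.
LSB = 3 / 2^21 = 3 / 2097152 = 1.43051e-06 V = 1.43 µV.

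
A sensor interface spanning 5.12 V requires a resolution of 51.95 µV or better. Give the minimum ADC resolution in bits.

Number of steps required ≥ 5.12 V / 51.95 µV = 98556.30.
Need 2^N ≥ 98556.30; 2^16 = 65536, 2^17 = 131072.
Minimum N = 17.

17 bits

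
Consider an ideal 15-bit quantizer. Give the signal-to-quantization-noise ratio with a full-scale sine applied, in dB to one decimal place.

92.1 dB

SNR ≈ 6.02·N + 1.76 dB = 6.02·15 + 1.76 = 92.06 dB.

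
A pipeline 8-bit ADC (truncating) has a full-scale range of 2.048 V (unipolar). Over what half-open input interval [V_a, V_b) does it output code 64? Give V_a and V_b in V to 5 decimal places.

LSB = 2.048/2^8 = 8.000 mV.
V_a = V_low + 64·LSB = 0.512 V; V_b = V_low + 65·LSB = 0.52 V.

[0.51200 V, 0.52000 V)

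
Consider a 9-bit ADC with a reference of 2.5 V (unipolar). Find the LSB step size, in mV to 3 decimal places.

Full-scale span = 2.5 V.
LSB = 2.5 / 2^9 = 2.5 / 512 = 0.00488281 V = 4.883 mV.

4.883 mV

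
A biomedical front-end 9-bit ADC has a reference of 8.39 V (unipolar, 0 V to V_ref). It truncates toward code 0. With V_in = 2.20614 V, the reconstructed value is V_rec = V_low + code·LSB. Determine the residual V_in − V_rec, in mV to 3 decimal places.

10.320 mV

Step size: 8.39 V ÷ 2^9 = 16.387 mV.
Scaled input = 134.6298 LSBs, so code = 134.
Code 134 maps back to 0 + 134×0.0163867 V = 2.1958203 V.
V_in − V_rec = 0.0103197 V = 10.320 mV.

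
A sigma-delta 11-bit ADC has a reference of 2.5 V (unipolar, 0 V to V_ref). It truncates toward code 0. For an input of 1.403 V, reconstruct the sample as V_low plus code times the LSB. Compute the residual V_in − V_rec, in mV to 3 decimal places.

LSB = 2.5/2^11 = 1.221 mV.
Scaled input = 1149.3376 LSBs, so code = 1149.
Code 1149 maps back to 0 + 1149×0.0012207 V = 1.4025879 V.
Difference: 0.000412109 V → 0.412 mV.

0.412 mV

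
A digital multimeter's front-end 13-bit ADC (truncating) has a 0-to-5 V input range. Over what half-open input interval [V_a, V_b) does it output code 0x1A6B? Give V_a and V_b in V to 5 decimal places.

[4.12781 V, 4.12842 V)

LSB = 5/2^13 = 0.610 mV.
Code 0x1A6B = 6763 decimal.
V_a = V_low + 6763·LSB = 4.12781 V; V_b = V_low + 6764·LSB = 4.12842 V.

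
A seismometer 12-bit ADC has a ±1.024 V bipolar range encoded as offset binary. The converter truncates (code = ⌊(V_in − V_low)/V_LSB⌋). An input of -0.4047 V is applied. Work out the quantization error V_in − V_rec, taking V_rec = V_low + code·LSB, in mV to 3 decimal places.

One LSB is 2.048 V / 4096 = 0.500 mV.
Scaled input = 1238.6000 LSBs, so code = 1238.
Code 1238 maps back to (−1.024) + 1238×0.0005 V = -0.405 V.
Difference: 0.0003 V → 0.300 mV.

0.300 mV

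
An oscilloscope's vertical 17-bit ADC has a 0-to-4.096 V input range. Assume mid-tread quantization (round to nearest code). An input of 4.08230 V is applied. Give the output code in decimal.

Full-scale span = 4.096 V; LSB = 4.096/2^17 = 31.25 µV.
(4.08230 − 0) / 3.125e-05 = 130633.600 LSBs.
Round → code 130634.

code 130634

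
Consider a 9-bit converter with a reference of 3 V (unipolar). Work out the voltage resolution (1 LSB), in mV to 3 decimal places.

5.859 mV

Full-scale span = 3 V.
LSB = 3 / 2^9 = 3 / 512 = 0.00585938 V = 5.859 mV.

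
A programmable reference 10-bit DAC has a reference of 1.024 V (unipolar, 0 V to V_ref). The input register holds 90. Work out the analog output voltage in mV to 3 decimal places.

90.000 mV

LSB = 1.024 V / 2^10 = 1.000 mV.
V_out = 0 + 90 × 0.001 V = 0.09 V.
= 90.000 mV.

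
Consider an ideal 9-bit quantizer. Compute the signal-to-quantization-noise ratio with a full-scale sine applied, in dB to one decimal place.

SNR ≈ 6.02·N + 1.76 dB = 6.02·9 + 1.76 = 55.94 dB.

55.9 dB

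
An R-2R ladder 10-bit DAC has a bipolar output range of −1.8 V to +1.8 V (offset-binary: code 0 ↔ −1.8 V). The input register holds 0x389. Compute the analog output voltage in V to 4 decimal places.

1.3816 V

LSB = 3.6 V / 2^10 = 3.516 mV.
Code 0x389 = 905 decimal.
V_out = (−1.8) + 905 × 0.00351563 V = 1.38164 V.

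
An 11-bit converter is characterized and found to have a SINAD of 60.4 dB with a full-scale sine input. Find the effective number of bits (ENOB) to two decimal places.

9.74 bits

ENOB = (SINAD − 1.76) / 6.02 = (60.4 − 1.76)/6.02 = 9.741.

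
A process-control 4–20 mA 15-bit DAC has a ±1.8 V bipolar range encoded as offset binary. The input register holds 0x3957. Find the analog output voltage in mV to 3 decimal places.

-187.317 mV

LSB = 3.6 V / 2^15 = 109.86 µV.
Code 0x3957 = 14679 decimal.
V_out = (−1.8) + 14679 × 0.000109863 V = -0.187317 V.
= -187.317 mV.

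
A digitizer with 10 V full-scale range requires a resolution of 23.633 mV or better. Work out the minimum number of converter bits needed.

Number of steps required ≥ 10 V / 23.633 mV = 423.14.
Need 2^N ≥ 423.14; 2^8 = 256, 2^9 = 512.
Minimum N = 9.

9 bits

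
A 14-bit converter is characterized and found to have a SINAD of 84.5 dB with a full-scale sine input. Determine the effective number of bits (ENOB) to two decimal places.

13.74 bits

ENOB = (SINAD − 1.76) / 6.02 = (84.5 − 1.76)/6.02 = 13.744.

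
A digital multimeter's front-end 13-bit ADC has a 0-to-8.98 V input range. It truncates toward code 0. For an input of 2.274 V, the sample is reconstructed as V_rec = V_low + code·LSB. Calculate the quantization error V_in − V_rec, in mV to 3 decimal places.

One LSB is 8.98 V / 8192 = 1.096 mV.
(2.274 − 0)/0.00109619 = 2074.4552; ⌊·⌋ gives code 2074.
Code 2074 maps back to 0 + 2074×0.00109619 V = 2.273501 V.
V_in − V_rec = 0.000499023 V = 0.499 mV.

0.499 mV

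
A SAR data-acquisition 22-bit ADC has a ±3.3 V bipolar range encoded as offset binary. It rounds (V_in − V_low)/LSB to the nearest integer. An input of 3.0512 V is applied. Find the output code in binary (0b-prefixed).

With 4194304 levels over 6.6 V, one step is 1.57 µV.
Input sits at 4036191.449 steps above V_low.
So the output code is 4036191.
In binary (0b-prefixed): 0b1111011001011001011111.

code 0b1111011001011001011111 (decimal 4036191)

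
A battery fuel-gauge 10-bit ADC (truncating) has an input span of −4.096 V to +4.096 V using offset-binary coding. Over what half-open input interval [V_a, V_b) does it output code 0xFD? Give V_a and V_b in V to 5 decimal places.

[-2.07200 V, -2.06400 V)

LSB = 8.192/2^10 = 8.000 mV.
Code 0xFD = 253 decimal.
V_a = V_low + 253·LSB = -2.072 V; V_b = V_low + 254·LSB = -2.064 V.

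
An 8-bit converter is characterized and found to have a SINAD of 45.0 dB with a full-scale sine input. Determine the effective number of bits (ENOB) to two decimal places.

ENOB = (SINAD − 1.76) / 6.02 = (45.0 − 1.76)/6.02 = 7.183.

7.18 bits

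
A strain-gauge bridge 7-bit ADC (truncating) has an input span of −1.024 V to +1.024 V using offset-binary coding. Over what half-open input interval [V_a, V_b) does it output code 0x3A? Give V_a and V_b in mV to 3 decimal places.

[-96.000 mV, -80.000 mV)

LSB = 2.048/2^7 = 16.000 mV.
Code 0x3A = 58 decimal.
V_a = V_low + 58·LSB = -0.096 V; V_b = V_low + 59·LSB = -0.08 V.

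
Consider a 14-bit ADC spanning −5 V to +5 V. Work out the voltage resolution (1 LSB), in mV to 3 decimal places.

Full-scale span = 10 V.
LSB = 10 / 2^14 = 10 / 16384 = 0.000610352 V = 0.610 mV.

0.610 mV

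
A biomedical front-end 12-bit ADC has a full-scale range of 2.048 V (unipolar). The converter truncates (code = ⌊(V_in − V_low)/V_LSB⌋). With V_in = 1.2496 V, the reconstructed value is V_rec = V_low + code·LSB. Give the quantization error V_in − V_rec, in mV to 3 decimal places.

0.100 mV

LSB = 2.048/2^12 = 0.500 mV.
Scaled input = 2499.2000 LSBs, so code = 2499.
Code 2499 maps back to 0 + 2499×0.0005 V = 1.2495 V.
Difference: 0.0001 V → 0.100 mV.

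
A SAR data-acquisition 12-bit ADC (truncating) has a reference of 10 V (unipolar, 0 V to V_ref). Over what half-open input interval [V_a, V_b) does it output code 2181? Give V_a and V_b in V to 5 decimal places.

LSB = 10/2^12 = 2.441 mV.
V_a = V_low + 2181·LSB = 5.32471 V; V_b = V_low + 2182·LSB = 5.32715 V.

[5.32471 V, 5.32715 V)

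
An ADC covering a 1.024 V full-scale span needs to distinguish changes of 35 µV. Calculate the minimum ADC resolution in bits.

Number of steps required ≥ 1.024 V / 35 µV = 29257.14.
Need 2^N ≥ 29257.14; 2^14 = 16384, 2^15 = 32768.
Minimum N = 15.

15 bits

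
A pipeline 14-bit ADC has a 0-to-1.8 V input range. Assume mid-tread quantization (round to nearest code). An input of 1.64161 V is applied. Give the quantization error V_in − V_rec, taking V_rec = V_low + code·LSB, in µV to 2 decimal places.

32.85 µV

One LSB is 1.8 V / 16384 = 109.86 µV.
(1.64161 − 0)/0.000109863 = 14942.2990; round gives code 14942.
Code 14942 maps back to 0 + 14942×0.000109863 V = 1.6415771 V.
V_in − V_rec = 3.28516e-05 V = 32.85 µV.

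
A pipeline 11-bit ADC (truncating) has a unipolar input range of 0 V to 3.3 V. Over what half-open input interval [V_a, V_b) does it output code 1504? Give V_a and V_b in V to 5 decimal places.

[2.42344 V, 2.42505 V)

LSB = 3.3/2^11 = 1.611 mV.
V_a = V_low + 1504·LSB = 2.42344 V; V_b = V_low + 1505·LSB = 2.42505 V.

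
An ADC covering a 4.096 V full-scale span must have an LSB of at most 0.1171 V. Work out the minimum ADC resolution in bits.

Number of steps required ≥ 4.096 V / 0.1171 V = 34.98.
Need 2^N ≥ 34.98; 2^5 = 32, 2^6 = 64.
Minimum N = 6.

6 bits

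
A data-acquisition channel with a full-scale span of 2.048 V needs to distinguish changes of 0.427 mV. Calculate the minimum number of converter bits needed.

Number of steps required ≥ 2.048 V / 0.427 mV = 4796.25.
Need 2^N ≥ 4796.25; 2^12 = 4096, 2^13 = 8192.
Minimum N = 13.

13 bits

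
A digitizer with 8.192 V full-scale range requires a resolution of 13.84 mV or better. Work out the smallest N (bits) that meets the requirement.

Number of steps required ≥ 8.192 V / 13.84 mV = 591.91.
Need 2^N ≥ 591.91; 2^9 = 512, 2^10 = 1024.
Minimum N = 10.

10 bits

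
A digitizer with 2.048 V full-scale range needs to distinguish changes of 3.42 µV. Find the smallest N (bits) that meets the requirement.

20 bits

Number of steps required ≥ 2.048 V / 3.42 µV = 598830.41.
Need 2^N ≥ 598830.41; 2^19 = 524288, 2^20 = 1048576.
Minimum N = 20.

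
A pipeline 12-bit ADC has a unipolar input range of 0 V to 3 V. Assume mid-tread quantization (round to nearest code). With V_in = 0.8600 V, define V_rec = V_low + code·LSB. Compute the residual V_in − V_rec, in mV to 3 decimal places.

Step size: 3 V ÷ 2^12 = 0.732 mV.
Scaled input = 1174.1867 LSBs, so code = 1174.
V_rec = 0 + 1174·0.000732422 = 0.85986328 V.
Error = 0.8600 − 0.85986328 = 0.000136719 V = 0.137 mV.

0.137 mV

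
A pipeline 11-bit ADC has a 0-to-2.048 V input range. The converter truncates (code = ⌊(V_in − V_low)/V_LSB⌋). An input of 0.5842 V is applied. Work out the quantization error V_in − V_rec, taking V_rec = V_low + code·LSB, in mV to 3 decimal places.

Step size: 2.048 V ÷ 2^11 = 1.000 mV.
(V_in − V_low)/LSB = (0.5842 − 0)/0.001 = 584.2000 → code 584 (floor).
V_rec = 0 + 584·0.001 = 0.584 V.
Difference: 0.0002 V → 0.200 mV.

0.200 mV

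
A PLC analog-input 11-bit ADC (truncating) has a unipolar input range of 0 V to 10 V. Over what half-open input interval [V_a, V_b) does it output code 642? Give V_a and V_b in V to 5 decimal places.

LSB = 10/2^11 = 4.883 mV.
V_a = V_low + 642·LSB = 3.13477 V; V_b = V_low + 643·LSB = 3.13965 V.

[3.13477 V, 3.13965 V)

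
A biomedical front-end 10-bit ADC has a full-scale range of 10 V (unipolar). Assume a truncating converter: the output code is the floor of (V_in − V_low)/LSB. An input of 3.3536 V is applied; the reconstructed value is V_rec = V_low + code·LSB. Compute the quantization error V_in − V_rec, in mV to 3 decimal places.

One LSB is 10 V / 1024 = 9.766 mV.
(V_in − V_low)/LSB = (3.3536 − 0)/0.00976562 = 343.4086 → code 343 (floor).
V_rec = 0 + 343·0.00976562 = 3.3496094 V.
V_in − V_rec = 0.00399063 V = 3.991 mV.

3.991 mV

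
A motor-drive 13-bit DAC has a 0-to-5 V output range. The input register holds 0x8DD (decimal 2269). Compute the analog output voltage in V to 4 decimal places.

LSB = 5 V / 2^13 = 0.610 mV.
Code 0x8DD = 2269 decimal.
V_out = 0 + 2269 × 0.000610352 V = 1.38489 V.

1.3849 V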